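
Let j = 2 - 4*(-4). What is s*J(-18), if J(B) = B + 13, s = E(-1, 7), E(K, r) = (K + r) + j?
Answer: -120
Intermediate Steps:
j = 18 (j = 2 + 16 = 18)
E(K, r) = 18 + K + r (E(K, r) = (K + r) + 18 = 18 + K + r)
s = 24 (s = 18 - 1 + 7 = 24)
J(B) = 13 + B
s*J(-18) = 24*(13 - 18) = 24*(-5) = -120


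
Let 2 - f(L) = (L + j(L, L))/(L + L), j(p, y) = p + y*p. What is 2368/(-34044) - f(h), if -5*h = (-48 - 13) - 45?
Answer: 405568/42555 ≈ 9.5304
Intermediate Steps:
j(p, y) = p + p*y
h = 106/5 (h = -((-48 - 13) - 45)/5 = -(-61 - 45)/5 = -⅕*(-106) = 106/5 ≈ 21.200)
f(L) = 2 - (L + L*(1 + L))/(2*L) (f(L) = 2 - (L + L*(1 + L))/(L + L) = 2 - (L + L*(1 + L))/(2*L))
2368/(-34044) - f(h) = 2368/(-34044) - (1 - ½*106/5) = 2368*(-1/34044) - (1 - 53/5) = -592/8511 - 1*(-48/5) = -592/8511 + 48/5 = 405568/42555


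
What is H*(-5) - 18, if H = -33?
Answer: 147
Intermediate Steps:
H*(-5) - 18 = -33*(-5) - 18 = 165 - 18 = 147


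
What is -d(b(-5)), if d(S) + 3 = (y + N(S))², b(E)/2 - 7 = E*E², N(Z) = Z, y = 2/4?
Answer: -221829/4 ≈ -55457.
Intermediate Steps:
y = ½ (y = 2*(¼) = ½ ≈ 0.50000)
b(E) = 14 + 2*E³ (b(E) = 14 + 2*(E*E²) = 14 + 2*E³)
d(S) = -3 + (½ + S)²
-d(b(-5)) = -(-11/4 + (14 + 2*(-5)³) + (14 + 2*(-5)³)²) = -(-11/4 + (14 + 2*(-125)) + (14 + 2*(-125))²) = -(-11/4 + (14 - 250) + (14 - 250)²) = -(-11/4 - 236 + (-236)²) = -(-11/4 - 236 + 55696) = -1*221829/4 = -221829/4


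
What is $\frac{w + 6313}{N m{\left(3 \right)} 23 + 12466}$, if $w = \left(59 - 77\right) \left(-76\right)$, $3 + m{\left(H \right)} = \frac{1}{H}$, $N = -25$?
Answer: $\frac{23043}{41998} \approx 0.54867$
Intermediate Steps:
$m{\left(H \right)} = -3 + \frac{1}{H}$
$w = 1368$ ($w = \left(-18\right) \left(-76\right) = 1368$)
$\frac{w + 6313}{N m{\left(3 \right)} 23 + 12466} = \frac{1368 + 6313}{- 25 \left(-3 + \frac{1}{3}\right) 23 + 12466} = \frac{7681}{- 25 \left(-3 + \frac{1}{3}\right) 23 + 12466} = \frac{7681}{\left(-25\right) \left(- \frac{8}{3}\right) 23 + 12466} = \frac{7681}{\frac{200}{3} \cdot 23 + 12466} = \frac{7681}{\frac{4600}{3} + 12466} = \frac{7681}{\frac{41998}{3}} = 7681 \cdot \frac{3}{41998} = \frac{23043}{41998}$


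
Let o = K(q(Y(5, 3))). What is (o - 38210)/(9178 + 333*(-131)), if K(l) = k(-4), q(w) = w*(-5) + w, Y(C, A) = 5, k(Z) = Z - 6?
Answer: 7644/6889 ≈ 1.1096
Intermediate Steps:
k(Z) = -6 + Z
q(w) = -4*w (q(w) = -5*w + w = -4*w)
K(l) = -10 (K(l) = -6 - 4 = -10)
o = -10
(o - 38210)/(9178 + 333*(-131)) = (-10 - 38210)/(9178 + 333*(-131)) = -38220/(9178 - 43623) = -38220/(-34445) = -38220*(-1/34445) = 7644/6889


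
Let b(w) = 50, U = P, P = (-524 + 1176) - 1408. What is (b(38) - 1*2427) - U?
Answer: -1621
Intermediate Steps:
P = -756 (P = 652 - 1408 = -756)
U = -756
(b(38) - 1*2427) - U = (50 - 1*2427) - 1*(-756) = (50 - 2427) + 756 = -2377 + 756 = -1621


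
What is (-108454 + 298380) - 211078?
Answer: -21152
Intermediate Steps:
(-108454 + 298380) - 211078 = 189926 - 211078 = -21152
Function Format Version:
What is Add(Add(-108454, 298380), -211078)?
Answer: -21152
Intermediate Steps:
Add(Add(-108454, 298380), -211078) = Add(189926, -211078) = -21152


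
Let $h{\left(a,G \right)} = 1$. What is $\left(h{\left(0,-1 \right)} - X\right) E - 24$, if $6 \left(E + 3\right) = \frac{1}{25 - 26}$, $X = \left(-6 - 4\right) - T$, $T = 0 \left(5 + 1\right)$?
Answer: $- \frac{353}{6} \approx -58.833$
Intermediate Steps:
$T = 0$ ($T = 0 \cdot 6 = 0$)
$X = -10$ ($X = \left(-6 - 4\right) - 0 = \left(-6 - 4\right) + 0 = -10 + 0 = -10$)
$E = - \frac{19}{6}$ ($E = -3 + \frac{1}{6 \left(25 - 26\right)} = -3 + \frac{1}{6 \left(-1\right)} = -3 + \frac{1}{6} \left(-1\right) = -3 - \frac{1}{6} = - \frac{19}{6} \approx -3.1667$)
$\left(h{\left(0,-1 \right)} - X\right) E - 24 = \left(1 - -10\right) \left(- \frac{19}{6}\right) - 24 = \left(1 + 10\right) \left(- \frac{19}{6}\right) - 24 = 11 \left(- \frac{19}{6}\right) - 24 = - \frac{209}{6} - 24 = - \frac{353}{6}$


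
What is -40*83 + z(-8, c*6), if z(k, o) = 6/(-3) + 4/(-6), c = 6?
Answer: -9968/3 ≈ -3322.7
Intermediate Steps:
z(k, o) = -8/3 (z(k, o) = 6*(-⅓) + 4*(-⅙) = -2 - ⅔ = -8/3)
-40*83 + z(-8, c*6) = -40*83 - 8/3 = -3320 - 8/3 = -9968/3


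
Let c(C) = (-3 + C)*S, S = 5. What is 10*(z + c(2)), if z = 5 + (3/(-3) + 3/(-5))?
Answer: -16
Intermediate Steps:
z = 17/5 (z = 5 + (3*(-⅓) + 3*(-⅕)) = 5 + (-1 - ⅗) = 5 - 8/5 = 17/5 ≈ 3.4000)
c(C) = -15 + 5*C (c(C) = (-3 + C)*5 = -15 + 5*C)
10*(z + c(2)) = 10*(17/5 + (-15 + 5*2)) = 10*(17/5 + (-15 + 10)) = 10*(17/5 - 5) = 10*(-8/5) = -16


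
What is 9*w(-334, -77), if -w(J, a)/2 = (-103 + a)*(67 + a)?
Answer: -32400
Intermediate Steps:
w(J, a) = -2*(-103 + a)*(67 + a)
9*w(-334, -77) = 9*(13802 - 2*(-77)² + 72*(-77)) = 9*(13802 - 2*5929 - 5544) = 9*(13802 - 11858 - 5544) = 9*(-3600) = -32400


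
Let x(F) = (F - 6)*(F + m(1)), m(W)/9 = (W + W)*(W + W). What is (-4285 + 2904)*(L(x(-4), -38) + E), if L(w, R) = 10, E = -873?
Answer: 1191803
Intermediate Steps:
m(W) = 36*W**2 (m(W) = 9*((W + W)*(W + W)) = 9*((2*W)*(2*W)) = 9*(4*W**2) = 36*W**2)
x(F) = (-6 + F)*(36 + F) (x(F) = (F - 6)*(F + 36*1**2) = (-6 + F)*(F + 36*1) = (-6 + F)*(F + 36) = (-6 + F)*(36 + F))
(-4285 + 2904)*(L(x(-4), -38) + E) = (-4285 + 2904)*(10 - 873) = -1381*(-863) = 1191803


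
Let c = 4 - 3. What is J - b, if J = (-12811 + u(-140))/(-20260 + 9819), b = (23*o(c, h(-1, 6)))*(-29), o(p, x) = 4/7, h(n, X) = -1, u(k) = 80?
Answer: 27945705/73087 ≈ 382.36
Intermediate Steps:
c = 1
o(p, x) = 4/7 (o(p, x) = 4*(⅐) = 4/7)
b = -2668/7 (b = (23*(4/7))*(-29) = (92/7)*(-29) = -2668/7 ≈ -381.14)
J = 12731/10441 (J = (-12811 + 80)/(-20260 + 9819) = -12731/(-10441) = -12731*(-1/10441) = 12731/10441 ≈ 1.2193)
J - b = 12731/10441 - 1*(-2668/7) = 12731/10441 + 2668/7 = 27945705/73087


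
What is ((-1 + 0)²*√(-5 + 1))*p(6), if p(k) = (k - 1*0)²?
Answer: 72*I ≈ 72.0*I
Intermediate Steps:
p(k) = k² (p(k) = (k + 0)² = k²)
((-1 + 0)²*√(-5 + 1))*p(6) = ((-1 + 0)²*√(-5 + 1))*6² = ((-1)²*√(-4))*36 = (1*(2*I))*36 = (2*I)*36 = 72*I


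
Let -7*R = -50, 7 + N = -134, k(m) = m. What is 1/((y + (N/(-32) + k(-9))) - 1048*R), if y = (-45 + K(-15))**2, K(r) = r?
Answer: -224/871429 ≈ -0.00025705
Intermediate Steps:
N = -141 (N = -7 - 134 = -141)
R = 50/7 (R = -1/7*(-50) = 50/7 ≈ 7.1429)
y = 3600 (y = (-45 - 15)**2 = (-60)**2 = 3600)
1/((y + (N/(-32) + k(-9))) - 1048*R) = 1/((3600 + (-141/(-32) - 9)) - 1048*50/7) = 1/((3600 + (-1/32*(-141) - 9)) - 52400/7) = 1/((3600 + (141/32 - 9)) - 52400/7) = 1/((3600 - 147/32) - 52400/7) = 1/(115053/32 - 52400/7) = 1/(-871429/224) = -224/871429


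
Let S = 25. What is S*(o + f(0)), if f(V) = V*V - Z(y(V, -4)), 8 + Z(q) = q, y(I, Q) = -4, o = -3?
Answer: 225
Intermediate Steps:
Z(q) = -8 + q
f(V) = 12 + V² (f(V) = V*V - (-8 - 4) = V² - 1*(-12) = V² + 12 = 12 + V²)
S*(o + f(0)) = 25*(-3 + (12 + 0²)) = 25*(-3 + (12 + 0)) = 25*(-3 + 12) = 25*9 = 225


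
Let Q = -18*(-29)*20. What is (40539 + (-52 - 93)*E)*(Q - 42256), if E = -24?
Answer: -1400508504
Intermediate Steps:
Q = 10440 (Q = 522*20 = 10440)
(40539 + (-52 - 93)*E)*(Q - 42256) = (40539 + (-52 - 93)*(-24))*(10440 - 42256) = (40539 - 145*(-24))*(-31816) = (40539 + 3480)*(-31816) = 44019*(-31816) = -1400508504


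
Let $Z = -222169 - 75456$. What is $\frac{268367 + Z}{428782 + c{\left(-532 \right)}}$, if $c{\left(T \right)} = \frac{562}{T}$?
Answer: $- \frac{7782628}{114055731} \approx -0.068235$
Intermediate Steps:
$Z = -297625$
$\frac{268367 + Z}{428782 + c{\left(-532 \right)}} = \frac{268367 - 297625}{428782 + \frac{562}{-532}} = - \frac{29258}{428782 + 562 \left(- \frac{1}{532}\right)} = - \frac{29258}{428782 - \frac{281}{266}} = - \frac{29258}{\frac{114055731}{266}} = \left(-29258\right) \frac{266}{114055731} = - \frac{7782628}{114055731}$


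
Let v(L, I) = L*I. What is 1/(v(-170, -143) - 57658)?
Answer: -1/33348 ≈ -2.9987e-5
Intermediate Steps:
v(L, I) = I*L
1/(v(-170, -143) - 57658) = 1/(-143*(-170) - 57658) = 1/(24310 - 57658) = 1/(-33348) = -1/33348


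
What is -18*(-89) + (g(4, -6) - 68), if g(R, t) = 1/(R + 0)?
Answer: 6137/4 ≈ 1534.3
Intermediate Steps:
g(R, t) = 1/R
-18*(-89) + (g(4, -6) - 68) = -18*(-89) + (1/4 - 68) = 1602 + (1/4 - 68) = 1602 - 271/4 = 6137/4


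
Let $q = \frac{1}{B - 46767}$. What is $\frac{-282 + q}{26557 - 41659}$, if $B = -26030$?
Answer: $\frac{20528755}{1099380294} \approx 0.018673$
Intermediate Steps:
$q = - \frac{1}{72797}$ ($q = \frac{1}{-26030 - 46767} = \frac{1}{-72797} = - \frac{1}{72797} \approx -1.3737 \cdot 10^{-5}$)
$\frac{-282 + q}{26557 - 41659} = \frac{-282 - \frac{1}{72797}}{26557 - 41659} = - \frac{20528755}{72797 \left(-15102\right)} = \left(- \frac{20528755}{72797}\right) \left(- \frac{1}{15102}\right) = \frac{20528755}{1099380294}$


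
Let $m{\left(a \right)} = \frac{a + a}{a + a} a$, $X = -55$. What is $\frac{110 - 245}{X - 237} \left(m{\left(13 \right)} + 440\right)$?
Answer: $\frac{61155}{292} \approx 209.43$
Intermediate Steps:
$m{\left(a \right)} = a$ ($m{\left(a \right)} = \frac{2 a}{2 a} a = 2 a \frac{1}{2 a} a = 1 a = a$)
$\frac{110 - 245}{X - 237} \left(m{\left(13 \right)} + 440\right) = \frac{110 - 245}{-55 - 237} \left(13 + 440\right) = - \frac{135}{-292} \cdot 453 = \left(-135\right) \left(- \frac{1}{292}\right) 453 = \frac{135}{292} \cdot 453 = \frac{61155}{292}$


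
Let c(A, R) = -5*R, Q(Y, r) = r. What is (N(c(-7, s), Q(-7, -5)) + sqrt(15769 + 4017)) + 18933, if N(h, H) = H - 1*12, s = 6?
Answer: 18916 + sqrt(19786) ≈ 19057.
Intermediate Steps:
N(h, H) = -12 + H (N(h, H) = H - 12 = -12 + H)
(N(c(-7, s), Q(-7, -5)) + sqrt(15769 + 4017)) + 18933 = ((-12 - 5) + sqrt(15769 + 4017)) + 18933 = (-17 + sqrt(19786)) + 18933 = 18916 + sqrt(19786)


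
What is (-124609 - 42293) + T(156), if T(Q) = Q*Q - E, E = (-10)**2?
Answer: -142666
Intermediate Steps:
E = 100
T(Q) = -100 + Q**2 (T(Q) = Q*Q - 1*100 = Q**2 - 100 = -100 + Q**2)
(-124609 - 42293) + T(156) = (-124609 - 42293) + (-100 + 156**2) = -166902 + (-100 + 24336) = -166902 + 24236 = -142666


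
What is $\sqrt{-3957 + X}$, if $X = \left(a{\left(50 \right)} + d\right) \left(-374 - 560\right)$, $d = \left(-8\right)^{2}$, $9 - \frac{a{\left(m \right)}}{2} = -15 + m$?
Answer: $3 i \sqrt{1685} \approx 123.15 i$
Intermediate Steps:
$a{\left(m \right)} = 48 - 2 m$ ($a{\left(m \right)} = 18 - 2 \left(-15 + m\right) = 18 - \left(-30 + 2 m\right) = 48 - 2 m$)
$d = 64$
$X = -11208$ ($X = \left(\left(48 - 100\right) + 64\right) \left(-374 - 560\right) = \left(\left(48 - 100\right) + 64\right) \left(-934\right) = \left(-52 + 64\right) \left(-934\right) = 12 \left(-934\right) = -11208$)
$\sqrt{-3957 + X} = \sqrt{-3957 - 11208} = \sqrt{-15165} = 3 i \sqrt{1685}$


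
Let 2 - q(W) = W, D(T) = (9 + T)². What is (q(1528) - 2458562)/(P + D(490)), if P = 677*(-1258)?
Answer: 2460088/602665 ≈ 4.0820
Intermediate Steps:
q(W) = 2 - W
P = -851666
(q(1528) - 2458562)/(P + D(490)) = ((2 - 1*1528) - 2458562)/(-851666 + (9 + 490)²) = ((2 - 1528) - 2458562)/(-851666 + 499²) = (-1526 - 2458562)/(-851666 + 249001) = -2460088/(-602665) = -2460088*(-1/602665) = 2460088/602665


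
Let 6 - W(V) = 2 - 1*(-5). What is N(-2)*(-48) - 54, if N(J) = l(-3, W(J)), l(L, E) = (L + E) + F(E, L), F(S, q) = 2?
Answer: 42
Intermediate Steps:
W(V) = -1 (W(V) = 6 - (2 - 1*(-5)) = 6 - (2 + 5) = 6 - 1*7 = 6 - 7 = -1)
l(L, E) = 2 + E + L (l(L, E) = (L + E) + 2 = (E + L) + 2 = 2 + E + L)
N(J) = -2 (N(J) = 2 - 1 - 3 = -2)
N(-2)*(-48) - 54 = -2*(-48) - 54 = 96 - 54 = 42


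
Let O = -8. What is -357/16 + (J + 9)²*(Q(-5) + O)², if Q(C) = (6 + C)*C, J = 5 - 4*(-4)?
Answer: 2433243/16 ≈ 1.5208e+5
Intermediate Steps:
J = 21 (J = 5 + 16 = 21)
Q(C) = C*(6 + C)
-357/16 + (J + 9)²*(Q(-5) + O)² = -357/16 + (21 + 9)²*(-5*(6 - 5) - 8)² = -357*1/16 + 30²*(-5*1 - 8)² = -357/16 + 900*(-5 - 8)² = -357/16 + 900*(-13)² = -357/16 + 900*169 = -357/16 + 152100 = 2433243/16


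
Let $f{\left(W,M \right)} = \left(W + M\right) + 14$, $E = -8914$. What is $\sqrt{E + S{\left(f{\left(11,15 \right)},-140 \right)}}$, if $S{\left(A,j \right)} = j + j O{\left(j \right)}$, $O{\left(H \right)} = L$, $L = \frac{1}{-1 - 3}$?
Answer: $i \sqrt{9019} \approx 94.968 i$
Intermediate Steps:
$f{\left(W,M \right)} = 14 + M + W$ ($f{\left(W,M \right)} = \left(M + W\right) + 14 = 14 + M + W$)
$L = - \frac{1}{4}$ ($L = \frac{1}{-4} = - \frac{1}{4} \approx -0.25$)
$O{\left(H \right)} = - \frac{1}{4}$
$S{\left(A,j \right)} = \frac{3 j}{4}$ ($S{\left(A,j \right)} = j + j \left(- \frac{1}{4}\right) = j - \frac{j}{4} = \frac{3 j}{4}$)
$\sqrt{E + S{\left(f{\left(11,15 \right)},-140 \right)}} = \sqrt{-8914 + \frac{3}{4} \left(-140\right)} = \sqrt{-8914 - 105} = \sqrt{-9019} = i \sqrt{9019}$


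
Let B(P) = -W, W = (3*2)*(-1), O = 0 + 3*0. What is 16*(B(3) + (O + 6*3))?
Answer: 384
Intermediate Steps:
O = 0 (O = 0 + 0 = 0)
W = -6 (W = 6*(-1) = -6)
B(P) = 6 (B(P) = -1*(-6) = 6)
16*(B(3) + (O + 6*3)) = 16*(6 + (0 + 6*3)) = 16*(6 + (0 + 18)) = 16*(6 + 18) = 16*24 = 384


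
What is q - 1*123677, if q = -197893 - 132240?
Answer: -453810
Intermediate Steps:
q = -330133
q - 1*123677 = -330133 - 1*123677 = -330133 - 123677 = -453810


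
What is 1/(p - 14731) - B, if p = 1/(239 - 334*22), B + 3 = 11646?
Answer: -1219286170349/104722680 ≈ -11643.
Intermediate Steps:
B = 11643 (B = -3 + 11646 = 11643)
p = -1/7109 (p = 1/(239 - 7348) = 1/(-7109) = -1/7109 ≈ -0.00014067)
1/(p - 14731) - B = 1/(-1/7109 - 14731) - 1*11643 = 1/(-104722680/7109) - 11643 = -7109/104722680 - 11643 = -1219286170349/104722680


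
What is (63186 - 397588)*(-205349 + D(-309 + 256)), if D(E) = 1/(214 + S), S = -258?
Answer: 1510720725757/22 ≈ 6.8669e+10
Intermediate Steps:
D(E) = -1/44 (D(E) = 1/(214 - 258) = 1/(-44) = -1/44)
(63186 - 397588)*(-205349 + D(-309 + 256)) = (63186 - 397588)*(-205349 - 1/44) = -334402*(-9035357/44) = 1510720725757/22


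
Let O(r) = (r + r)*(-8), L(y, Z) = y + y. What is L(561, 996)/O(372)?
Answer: -187/992 ≈ -0.18851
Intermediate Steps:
L(y, Z) = 2*y
O(r) = -16*r (O(r) = (2*r)*(-8) = -16*r)
L(561, 996)/O(372) = (2*561)/((-16*372)) = 1122/(-5952) = 1122*(-1/5952) = -187/992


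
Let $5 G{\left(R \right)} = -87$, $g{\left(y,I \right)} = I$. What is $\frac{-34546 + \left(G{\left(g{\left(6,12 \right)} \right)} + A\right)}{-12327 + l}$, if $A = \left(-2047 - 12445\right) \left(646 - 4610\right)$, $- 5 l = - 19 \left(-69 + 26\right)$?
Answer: $- \frac{287058623}{62452} \approx -4596.5$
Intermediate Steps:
$G{\left(R \right)} = - \frac{87}{5}$ ($G{\left(R \right)} = \frac{1}{5} \left(-87\right) = - \frac{87}{5}$)
$l = - \frac{817}{5}$ ($l = - \frac{\left(-19\right) \left(-69 + 26\right)}{5} = - \frac{\left(-19\right) \left(-43\right)}{5} = \left(- \frac{1}{5}\right) 817 = - \frac{817}{5} \approx -163.4$)
$A = 57446288$ ($A = \left(-14492\right) \left(-3964\right) = 57446288$)
$\frac{-34546 + \left(G{\left(g{\left(6,12 \right)} \right)} + A\right)}{-12327 + l} = \frac{-34546 + \left(- \frac{87}{5} + 57446288\right)}{-12327 - \frac{817}{5}} = \frac{-34546 + \frac{287231353}{5}}{- \frac{62452}{5}} = \frac{287058623}{5} \left(- \frac{5}{62452}\right) = - \frac{287058623}{62452}$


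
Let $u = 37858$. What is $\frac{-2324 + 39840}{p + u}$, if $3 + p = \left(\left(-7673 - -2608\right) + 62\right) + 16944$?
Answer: $\frac{9379}{12449} \approx 0.75339$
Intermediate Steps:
$p = 11938$ ($p = -3 + \left(\left(\left(-7673 - -2608\right) + 62\right) + 16944\right) = -3 + \left(\left(\left(-7673 + 2608\right) + 62\right) + 16944\right) = -3 + \left(\left(-5065 + 62\right) + 16944\right) = -3 + \left(-5003 + 16944\right) = -3 + 11941 = 11938$)
$\frac{-2324 + 39840}{p + u} = \frac{-2324 + 39840}{11938 + 37858} = \frac{37516}{49796} = 37516 \cdot \frac{1}{49796} = \frac{9379}{12449}$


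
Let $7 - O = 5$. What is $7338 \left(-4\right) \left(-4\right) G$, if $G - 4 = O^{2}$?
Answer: $939264$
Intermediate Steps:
$O = 2$ ($O = 7 - 5 = 2$)
$G = 8$ ($G = 4 + 2^{2} = 4 + 4 = 8$)
$7338 \left(-4\right) \left(-4\right) G = 7338 \left(-4\right) \left(-4\right) 8 = 7338 \cdot 16 \cdot 8 = 7338 \cdot 128 = 939264$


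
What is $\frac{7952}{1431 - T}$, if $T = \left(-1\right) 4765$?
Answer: $\frac{1988}{1549} \approx 1.2834$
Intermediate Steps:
$T = -4765$
$\frac{7952}{1431 - T} = \frac{7952}{1431 - -4765} = \frac{7952}{1431 + 4765} = \frac{7952}{6196} = 7952 \cdot \frac{1}{6196} = \frac{1988}{1549}$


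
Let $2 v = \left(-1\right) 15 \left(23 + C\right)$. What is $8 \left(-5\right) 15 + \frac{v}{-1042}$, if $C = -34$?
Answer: $- \frac{1250565}{2084} \approx -600.08$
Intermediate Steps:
$v = \frac{165}{2}$ ($v = \frac{\left(-1\right) 15 \left(23 - 34\right)}{2} = \frac{\left(-15\right) \left(-11\right)}{2} = \frac{1}{2} \cdot 165 = \frac{165}{2} \approx 82.5$)
$8 \left(-5\right) 15 + \frac{v}{-1042} = 8 \left(-5\right) 15 + \frac{165}{2 \left(-1042\right)} = \left(-40\right) 15 + \frac{165}{2} \left(- \frac{1}{1042}\right) = -600 - \frac{165}{2084} = - \frac{1250565}{2084}$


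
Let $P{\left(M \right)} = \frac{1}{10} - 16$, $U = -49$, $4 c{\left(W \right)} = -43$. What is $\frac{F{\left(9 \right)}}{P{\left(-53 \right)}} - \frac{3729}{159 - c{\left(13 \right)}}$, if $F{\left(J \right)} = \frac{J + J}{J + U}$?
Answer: $- \frac{1579059}{71974} \approx -21.939$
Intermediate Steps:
$c{\left(W \right)} = - \frac{43}{4}$ ($c{\left(W \right)} = \frac{1}{4} \left(-43\right) = - \frac{43}{4}$)
$P{\left(M \right)} = - \frac{159}{10}$ ($P{\left(M \right)} = \frac{1}{10} - 16 = - \frac{159}{10}$)
$F{\left(J \right)} = \frac{2 J}{-49 + J}$ ($F{\left(J \right)} = \frac{J + J}{J - 49} = \frac{2 J}{-49 + J}$)
$\frac{F{\left(9 \right)}}{P{\left(-53 \right)}} - \frac{3729}{159 - c{\left(13 \right)}} = \frac{2 \cdot 9 \frac{1}{-49 + 9}}{- \frac{159}{10}} - \frac{3729}{159 - - \frac{43}{4}} = 2 \cdot 9 \frac{1}{-40} \left(- \frac{10}{159}\right) - \frac{3729}{159 + \frac{43}{4}} = 2 \cdot 9 \left(- \frac{1}{40}\right) \left(- \frac{10}{159}\right) - \frac{3729}{\frac{679}{4}} = \left(- \frac{9}{20}\right) \left(- \frac{10}{159}\right) - \frac{14916}{679} = \frac{3}{106} - \frac{14916}{679} = - \frac{1579059}{71974}$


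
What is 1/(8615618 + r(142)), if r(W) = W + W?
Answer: 1/8615902 ≈ 1.1606e-7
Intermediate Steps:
r(W) = 2*W
1/(8615618 + r(142)) = 1/(8615618 + 2*142) = 1/(8615618 + 284) = 1/8615902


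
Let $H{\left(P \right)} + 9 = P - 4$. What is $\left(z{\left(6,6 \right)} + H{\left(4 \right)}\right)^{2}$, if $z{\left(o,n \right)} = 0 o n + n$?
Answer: $9$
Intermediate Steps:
$H{\left(P \right)} = -13 + P$ ($H{\left(P \right)} = -9 + \left(P - 4\right) = -9 + \left(-4 + P\right) = -13 + P$)
$z{\left(o,n \right)} = n$ ($z{\left(o,n \right)} = 0 n + n = 0 + n = n$)
$\left(z{\left(6,6 \right)} + H{\left(4 \right)}\right)^{2} = \left(6 + \left(-13 + 4\right)\right)^{2} = \left(6 - 9\right)^{2} = \left(-3\right)^{2} = 9$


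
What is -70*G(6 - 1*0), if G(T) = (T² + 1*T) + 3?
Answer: -3150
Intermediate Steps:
G(T) = 3 + T + T² (G(T) = (T² + T) + 3 = (T + T²) + 3 = 3 + T + T²)
-70*G(6 - 1*0) = -70*(3 + (6 - 1*0) + (6 - 1*0)²) = -70*(3 + (6 + 0) + (6 + 0)²) = -70*(3 + 6 + 6²) = -70*(3 + 6 + 36) = -70*45 = -3150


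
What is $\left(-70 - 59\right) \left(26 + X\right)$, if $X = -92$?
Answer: $8514$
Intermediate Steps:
$\left(-70 - 59\right) \left(26 + X\right) = \left(-70 - 59\right) \left(26 - 92\right) = \left(-129\right) \left(-66\right) = 8514$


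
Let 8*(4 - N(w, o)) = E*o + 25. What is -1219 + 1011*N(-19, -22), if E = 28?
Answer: 620101/8 ≈ 77513.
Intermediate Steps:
N(w, o) = 7/8 - 7*o/2 (N(w, o) = 4 - (28*o + 25)/8 = 4 - (25 + 28*o)/8 = 4 + (-25/8 - 7*o/2) = 7/8 - 7*o/2)
-1219 + 1011*N(-19, -22) = -1219 + 1011*(7/8 - 7/2*(-22)) = -1219 + 1011*(7/8 + 77) = -1219 + 1011*(623/8) = -1219 + 629853/8 = 620101/8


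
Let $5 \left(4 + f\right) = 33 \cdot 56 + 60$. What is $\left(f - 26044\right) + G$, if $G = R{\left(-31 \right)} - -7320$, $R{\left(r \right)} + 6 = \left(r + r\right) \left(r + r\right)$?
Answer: $- \frac{72542}{5} \approx -14508.0$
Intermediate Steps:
$R{\left(r \right)} = -6 + 4 r^{2}$ ($R{\left(r \right)} = -6 + \left(r + r\right) \left(r + r\right) = -6 + 2 r 2 r = -6 + 4 r^{2}$)
$f = \frac{1888}{5}$ ($f = -4 + \frac{33 \cdot 56 + 60}{5} = -4 + \frac{1848 + 60}{5} = -4 + \frac{1}{5} \cdot 1908 = -4 + \frac{1908}{5} = \frac{1888}{5} \approx 377.6$)
$G = 11158$ ($G = \left(-6 + 4 \left(-31\right)^{2}\right) - -7320 = \left(-6 + 4 \cdot 961\right) + 7320 = \left(-6 + 3844\right) + 7320 = 3838 + 7320 = 11158$)
$\left(f - 26044\right) + G = \left(\frac{1888}{5} - 26044\right) + 11158 = - \frac{128332}{5} + 11158 = - \frac{72542}{5}$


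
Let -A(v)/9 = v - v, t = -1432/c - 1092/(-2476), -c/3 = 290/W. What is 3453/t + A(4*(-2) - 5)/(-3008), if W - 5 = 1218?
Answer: 929772045/542157247 ≈ 1.7149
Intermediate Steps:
W = 1223 (W = 5 + 1218 = 1223)
c = -870/1223 ≈ -0.71137
t = 542157247/269265 (t = -1432/(-870/1223) - 1092/(-2476) = -1432*(-1223/870) - 1092*(-1/2476) = 875668/435 + 273/619 = 542157247/269265 ≈ 2013.5)
A(v) = 0 (A(v) = -9*(v - v) = -9*0 = 0)
3453/t + A(4*(-2) - 5)/(-3008) = 3453/(542157247/269265) + 0/(-3008) = 3453*(269265/542157247) + 0*(-1/3008) = 929772045/542157247 + 0 = 929772045/542157247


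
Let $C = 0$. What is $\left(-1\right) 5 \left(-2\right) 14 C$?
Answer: $0$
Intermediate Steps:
$\left(-1\right) 5 \left(-2\right) 14 C = \left(-1\right) 5 \left(-2\right) 14 \cdot 0 = \left(-5\right) \left(-2\right) 14 \cdot 0 = 10 \cdot 14 \cdot 0 = 140 \cdot 0 = 0$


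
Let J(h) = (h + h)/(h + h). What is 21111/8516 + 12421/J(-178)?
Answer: 105798347/8516 ≈ 12423.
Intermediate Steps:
J(h) = 1 (J(h) = (2*h)/((2*h)) = (2*h)*(1/(2*h)) = 1)
21111/8516 + 12421/J(-178) = 21111/8516 + 12421/1 = 21111*(1/8516) + 12421*1 = 21111/8516 + 12421 = 105798347/8516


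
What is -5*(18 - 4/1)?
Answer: -70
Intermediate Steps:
-5*(18 - 4/1) = -5*(18 - 4*1) = -5*(18 - 4) = -5*14 = -70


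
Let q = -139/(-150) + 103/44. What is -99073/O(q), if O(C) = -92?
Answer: 99073/92 ≈ 1076.9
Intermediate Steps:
q = 10783/3300 (q = -139*(-1/150) + 103*(1/44) = 139/150 + 103/44 = 10783/3300 ≈ 3.2676)
-99073/O(q) = -99073/(-92) = -99073*(-1/92) = 99073/92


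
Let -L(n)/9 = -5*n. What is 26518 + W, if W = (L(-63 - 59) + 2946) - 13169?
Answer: 10805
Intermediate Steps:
L(n) = 45*n (L(n) = -(-45)*n = 45*n)
W = -15713 (W = (45*(-63 - 59) + 2946) - 13169 = (45*(-122) + 2946) - 13169 = (-5490 + 2946) - 13169 = -2544 - 13169 = -15713)
26518 + W = 26518 - 15713 = 10805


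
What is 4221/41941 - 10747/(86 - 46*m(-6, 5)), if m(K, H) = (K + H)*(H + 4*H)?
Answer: -445522771/51839076 ≈ -8.5943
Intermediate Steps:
m(K, H) = 5*H*(H + K) (m(K, H) = (H + K)*(5*H) = 5*H*(H + K))
4221/41941 - 10747/(86 - 46*m(-6, 5)) = 4221/41941 - 10747/(86 - 230*5*(5 - 6)) = 4221*(1/41941) - 10747/(86 - 230*5*(-1)) = 4221/41941 - 10747/(86 - 46*(-25)) = 4221/41941 - 10747/(86 + 1150) = 4221/41941 - 10747/1236 = -445522771/51839076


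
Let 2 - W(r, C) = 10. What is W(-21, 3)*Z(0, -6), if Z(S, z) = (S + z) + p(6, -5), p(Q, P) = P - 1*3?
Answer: 112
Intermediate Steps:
W(r, C) = -8 (W(r, C) = 2 - 1*10 = 2 - 10 = -8)
p(Q, P) = -3 + P (p(Q, P) = P - 3 = -3 + P)
Z(S, z) = -8 + S + z (Z(S, z) = (S + z) + (-3 - 5) = (S + z) - 8 = -8 + S + z)
W(-21, 3)*Z(0, -6) = -8*(-8 + 0 - 6) = -8*(-14) = 112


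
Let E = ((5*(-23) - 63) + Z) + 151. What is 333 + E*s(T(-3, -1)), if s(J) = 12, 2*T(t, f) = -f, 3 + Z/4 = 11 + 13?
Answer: 1017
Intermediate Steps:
Z = 84 (Z = -12 + 4*(11 + 13) = -12 + 4*24 = -12 + 96 = 84)
T(t, f) = -f/2 (T(t, f) = (-f)/2 = -f/2)
E = 57 (E = ((5*(-23) - 63) + 84) + 151 = ((-115 - 63) + 84) + 151 = (-178 + 84) + 151 = -94 + 151 = 57)
333 + E*s(T(-3, -1)) = 333 + 57*12 = 333 + 684 = 1017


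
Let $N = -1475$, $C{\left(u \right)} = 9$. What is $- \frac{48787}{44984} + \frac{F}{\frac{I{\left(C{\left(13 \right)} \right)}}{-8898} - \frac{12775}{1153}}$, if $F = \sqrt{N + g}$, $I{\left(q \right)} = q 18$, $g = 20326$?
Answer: $- \frac{48787}{44984} - \frac{1709899 \sqrt{18851}}{18976456} \approx -13.456$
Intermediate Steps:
$I{\left(q \right)} = 18 q$
$F = \sqrt{18851}$ ($F = \sqrt{-1475 + 20326} = \sqrt{18851} \approx 137.3$)
$- \frac{48787}{44984} + \frac{F}{\frac{I{\left(C{\left(13 \right)} \right)}}{-8898} - \frac{12775}{1153}} = - \frac{48787}{44984} + \frac{\sqrt{18851}}{\frac{18 \cdot 9}{-8898} - \frac{12775}{1153}} = \left(-48787\right) \frac{1}{44984} + \frac{\sqrt{18851}}{162 \left(- \frac{1}{8898}\right) - \frac{12775}{1153}} = - \frac{48787}{44984} + \frac{\sqrt{18851}}{- \frac{27}{1483} - \frac{12775}{1153}} = - \frac{48787}{44984} + \frac{\sqrt{18851}}{- \frac{18976456}{1709899}} = - \frac{48787}{44984} + \sqrt{18851} \left(- \frac{1709899}{18976456}\right) = - \frac{48787}{44984} - \frac{1709899 \sqrt{18851}}{18976456}$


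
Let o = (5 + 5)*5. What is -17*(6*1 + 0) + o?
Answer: -52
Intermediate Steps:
o = 50 (o = 10*5 = 50)
-17*(6*1 + 0) + o = -17*(6*1 + 0) + 50 = -17*(6 + 0) + 50 = -17*6 + 50 = -102 + 50 = -52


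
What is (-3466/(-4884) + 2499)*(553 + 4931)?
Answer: 5579321974/407 ≈ 1.3708e+7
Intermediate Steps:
(-3466/(-4884) + 2499)*(553 + 4931) = (-3466*(-1/4884) + 2499)*5484 = (1733/2442 + 2499)*5484 = (6104291/2442)*5484 = 5579321974/407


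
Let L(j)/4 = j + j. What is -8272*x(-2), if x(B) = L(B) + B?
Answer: 148896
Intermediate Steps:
L(j) = 8*j (L(j) = 4*(j + j) = 4*(2*j) = 8*j)
x(B) = 9*B (x(B) = 8*B + B = 9*B)
-8272*x(-2) = -74448*(-2) = -8272*(-18) = 148896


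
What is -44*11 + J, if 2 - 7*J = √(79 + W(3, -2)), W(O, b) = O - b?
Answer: -3386/7 - 2*√21/7 ≈ -485.02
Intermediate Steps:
J = 2/7 - 2*√21/7 (J = 2/7 - √(79 + (3 - 1*(-2)))/7 = 2/7 - √(79 + (3 + 2))/7 = 2/7 - √(79 + 5)/7 = 2/7 - 2*√21/7 ≈ -1.0236)
-44*11 + J = -44*11 + (2/7 - 2*√21/7) = -484 + (2/7 - 2*√21/7) = -3386/7 - 2*√21/7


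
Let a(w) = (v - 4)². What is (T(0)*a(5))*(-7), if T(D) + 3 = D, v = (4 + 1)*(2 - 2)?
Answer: 336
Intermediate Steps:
v = 0 (v = 5*0 = 0)
T(D) = -3 + D
a(w) = 16 (a(w) = (0 - 4)² = (-4)² = 16)
(T(0)*a(5))*(-7) = ((-3 + 0)*16)*(-7) = -3*16*(-7) = -48*(-7) = 336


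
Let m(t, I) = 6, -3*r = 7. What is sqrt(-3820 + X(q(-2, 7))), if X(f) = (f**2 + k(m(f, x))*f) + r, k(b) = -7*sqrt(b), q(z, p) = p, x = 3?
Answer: sqrt(-33960 - 441*sqrt(6))/3 ≈ 62.397*I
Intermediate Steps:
r = -7/3 (r = -1/3*7 = -7/3 ≈ -2.3333)
X(f) = -7/3 + f**2 - 7*f*sqrt(6) (X(f) = (f**2 + (-7*sqrt(6))*f) - 7/3 = (f**2 - 7*f*sqrt(6)) - 7/3 = -7/3 + f**2 - 7*f*sqrt(6))
sqrt(-3820 + X(q(-2, 7))) = sqrt(-3820 + (-7/3 + 7**2 - 7*7*sqrt(6))) = sqrt(-3820 + (-7/3 + 49 - 49*sqrt(6))) = sqrt(-3820 + (140/3 - 49*sqrt(6))) = sqrt(-11320/3 - 49*sqrt(6))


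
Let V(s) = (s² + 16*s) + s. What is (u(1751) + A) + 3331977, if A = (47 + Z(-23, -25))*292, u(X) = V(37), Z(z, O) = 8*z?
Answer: 3293971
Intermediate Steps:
V(s) = s² + 17*s
u(X) = 1998 (u(X) = 37*(17 + 37) = 37*54 = 1998)
A = -40004 (A = (47 + 8*(-23))*292 = (47 - 184)*292 = -137*292 = -40004)
(u(1751) + A) + 3331977 = (1998 - 40004) + 3331977 = -38006 + 3331977 = 3293971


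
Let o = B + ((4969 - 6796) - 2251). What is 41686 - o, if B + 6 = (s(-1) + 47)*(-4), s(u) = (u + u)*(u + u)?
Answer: 45974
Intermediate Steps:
s(u) = 4*u² (s(u) = (2*u)*(2*u) = 4*u²)
B = -210 (B = -6 + (4*(-1)² + 47)*(-4) = -6 + (4*1 + 47)*(-4) = -6 + (4 + 47)*(-4) = -6 + 51*(-4) = -6 - 204 = -210)
o = -4288 (o = -210 + ((4969 - 6796) - 2251) = -210 + (-1827 - 2251) = -210 - 4078 = -4288)
41686 - o = 41686 - 1*(-4288) = 41686 + 4288 = 45974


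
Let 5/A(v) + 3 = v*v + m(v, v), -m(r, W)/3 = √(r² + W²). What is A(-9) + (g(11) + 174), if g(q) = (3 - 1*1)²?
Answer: 137303/771 + 15*√2/514 ≈ 178.13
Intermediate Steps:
g(q) = 4 (g(q) = (3 - 1)² = 2² = 4)
m(r, W) = -3*√(W² + r²) (m(r, W) = -3*√(r² + W²) = -3*√(W² + r²))
A(v) = 5/(-3 + v² - 3*√2*√(v²)) (A(v) = 5/(-3 + (v*v - 3*√(v² + v²))) = 5/(-3 + (v² - 3*√2*√(v²))) = 5/(-3 + v² - 3*√2*√(v²)))
A(-9) + (g(11) + 174) = 5/(-3 + (-9)² - 3*√2*√((-9)²)) + (4 + 174) = 5/(-3 + 81 - 3*√2*√81) + 178 = 5/(-3 + 81 - 3*√2*9) + 178 = 5/(-3 + 81 - 27*√2) + 178 = 5/(78 - 27*√2) + 178 = 178 + 5/(78 - 27*√2)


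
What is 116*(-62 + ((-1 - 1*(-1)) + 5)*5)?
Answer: -4292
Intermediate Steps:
116*(-62 + ((-1 - 1*(-1)) + 5)*5) = 116*(-62 + ((-1 + 1) + 5)*5) = 116*(-62 + (0 + 5)*5) = 116*(-62 + 5*5) = 116*(-62 + 25) = 116*(-37) = -4292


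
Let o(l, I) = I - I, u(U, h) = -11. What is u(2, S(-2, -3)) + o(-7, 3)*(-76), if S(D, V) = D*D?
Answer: -11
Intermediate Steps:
S(D, V) = D²
o(l, I) = 0
u(2, S(-2, -3)) + o(-7, 3)*(-76) = -11 + 0*(-76) = -11 + 0 = -11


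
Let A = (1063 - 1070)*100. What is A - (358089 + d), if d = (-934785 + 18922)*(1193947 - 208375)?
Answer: 902648569847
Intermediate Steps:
d = -902648928636 (d = -915863*985572 = -902648928636)
A = -700 (A = -7*100 = -700)
A - (358089 + d) = -700 - (358089 - 902648928636) = -700 - 1*(-902648570547) = -700 + 902648570547 = 902648569847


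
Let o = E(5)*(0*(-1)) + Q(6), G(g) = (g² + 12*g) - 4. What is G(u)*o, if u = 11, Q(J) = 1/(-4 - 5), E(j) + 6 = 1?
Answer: -83/3 ≈ -27.667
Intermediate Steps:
E(j) = -5 (E(j) = -6 + 1 = -5)
Q(J) = -⅑ (Q(J) = 1/(-9) = -⅑)
G(g) = -4 + g² + 12*g
o = -⅑ (o = -0*(-1) - ⅑ = -5*0 - ⅑ = 0 - ⅑ = -⅑ ≈ -0.11111)
G(u)*o = (-4 + 11² + 12*11)*(-⅑) = (-4 + 121 + 132)*(-⅑) = 249*(-⅑) = -83/3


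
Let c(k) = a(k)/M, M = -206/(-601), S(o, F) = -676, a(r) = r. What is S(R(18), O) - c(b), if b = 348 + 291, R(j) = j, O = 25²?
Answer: -523295/206 ≈ -2540.3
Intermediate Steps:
O = 625
b = 639
M = 206/601 (M = -206*(-1/601) = 206/601 ≈ 0.34276)
c(k) = 601*k/206 (c(k) = k/(206/601) = k*(601/206) = 601*k/206)
S(R(18), O) - c(b) = -676 - 601*639/206 = -676 - 1*384039/206 = -676 - 384039/206 = -523295/206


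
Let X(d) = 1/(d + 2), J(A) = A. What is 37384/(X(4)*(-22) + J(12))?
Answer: 112152/25 ≈ 4486.1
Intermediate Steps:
X(d) = 1/(2 + d)
37384/(X(4)*(-22) + J(12)) = 37384/(-22/(2 + 4) + 12) = 37384/(-22/6 + 12) = 37384/((1/6)*(-22) + 12) = 37384/(-11/3 + 12) = 37384/(25/3) = 37384*(3/25) = 112152/25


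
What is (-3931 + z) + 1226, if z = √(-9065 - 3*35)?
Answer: -2705 + I*√9170 ≈ -2705.0 + 95.76*I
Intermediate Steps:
z = I*√9170 (z = √(-9065 - 105) = √(-9170) = I*√9170 ≈ 95.76*I)
(-3931 + z) + 1226 = (-3931 + I*√9170) + 1226 = -2705 + I*√9170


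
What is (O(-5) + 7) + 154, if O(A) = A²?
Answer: 186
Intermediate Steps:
(O(-5) + 7) + 154 = ((-5)² + 7) + 154 = (25 + 7) + 154 = 32 + 154 = 186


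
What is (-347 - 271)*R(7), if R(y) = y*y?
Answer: -30282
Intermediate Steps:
R(y) = y**2
(-347 - 271)*R(7) = (-347 - 271)*7**2 = -618*49 = -30282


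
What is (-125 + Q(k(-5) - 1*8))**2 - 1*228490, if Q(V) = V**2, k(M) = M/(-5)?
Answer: -222714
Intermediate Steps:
k(M) = -M/5 (k(M) = M*(-1/5) = -M/5)
(-125 + Q(k(-5) - 1*8))**2 - 1*228490 = (-125 + (-1/5*(-5) - 1*8)**2)**2 - 1*228490 = (-125 + (1 - 8)**2)**2 - 228490 = (-125 + (-7)**2)**2 - 228490 = (-125 + 49)**2 - 228490 = (-76)**2 - 228490 = 5776 - 228490 = -222714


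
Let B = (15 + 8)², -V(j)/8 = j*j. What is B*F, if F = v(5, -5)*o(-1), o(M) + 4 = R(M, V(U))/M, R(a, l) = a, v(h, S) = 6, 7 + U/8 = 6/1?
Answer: -9522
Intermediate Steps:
U = -8 (U = -56 + 8*(6/1) = -56 + 8*(6*1) = -56 + 8*6 = -56 + 48 = -8)
V(j) = -8*j² (V(j) = -8*j*j = -8*j²)
o(M) = -3 (o(M) = -4 + M/M = -4 + 1 = -3)
F = -18 (F = 6*(-3) = -18)
B = 529 (B = 23² = 529)
B*F = 529*(-18) = -9522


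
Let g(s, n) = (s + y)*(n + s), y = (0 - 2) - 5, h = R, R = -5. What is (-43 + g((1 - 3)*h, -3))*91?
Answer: -2002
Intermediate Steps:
h = -5
y = -7 (y = -2 - 5 = -7)
g(s, n) = (-7 + s)*(n + s) (g(s, n) = (s - 7)*(n + s) = (-7 + s)*(n + s))
(-43 + g((1 - 3)*h, -3))*91 = (-43 + (((1 - 3)*(-5))² - 7*(-3) - 7*(1 - 3)*(-5) - 3*(1 - 3)*(-5)))*91 = (-43 + ((-2*(-5))² + 21 - (-14)*(-5) - (-6)*(-5)))*91 = (-43 + (10² + 21 - 7*10 - 3*10))*91 = (-43 + (100 + 21 - 70 - 30))*91 = (-43 + 21)*91 = -22*91 = -2002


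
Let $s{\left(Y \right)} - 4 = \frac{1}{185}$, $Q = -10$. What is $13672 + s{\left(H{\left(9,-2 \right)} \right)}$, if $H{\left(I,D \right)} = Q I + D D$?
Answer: $\frac{2530061}{185} \approx 13676.0$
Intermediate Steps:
$H{\left(I,D \right)} = D^{2} - 10 I$ ($H{\left(I,D \right)} = - 10 I + D D = - 10 I + D^{2} = D^{2} - 10 I$)
$s{\left(Y \right)} = \frac{741}{185}$ ($s{\left(Y \right)} = 4 + \frac{1}{185} = \frac{741}{185}$)
$13672 + s{\left(H{\left(9,-2 \right)} \right)} = 13672 + \frac{741}{185} = \frac{2530061}{185}$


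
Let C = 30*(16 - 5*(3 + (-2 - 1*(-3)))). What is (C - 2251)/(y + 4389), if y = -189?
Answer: -2371/4200 ≈ -0.56452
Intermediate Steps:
C = -120 (C = 30*(16 - 5*(3 + (-2 + 3))) = 30*(16 - 5*(3 + 1)) = 30*(16 - 5*4) = 30*(16 - 20) = 30*(-4) = -120)
(C - 2251)/(y + 4389) = (-120 - 2251)/(-189 + 4389) = -2371/4200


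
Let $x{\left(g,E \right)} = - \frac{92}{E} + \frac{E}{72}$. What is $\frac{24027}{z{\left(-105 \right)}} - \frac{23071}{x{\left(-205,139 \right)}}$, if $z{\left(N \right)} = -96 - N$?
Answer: $- \frac{590993431}{38091} \approx -15515.0$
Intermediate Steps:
$x{\left(g,E \right)} = - \frac{92}{E} + \frac{E}{72}$ ($x{\left(g,E \right)} = - \frac{92}{E} + E \frac{1}{72} = - \frac{92}{E} + \frac{E}{72}$)
$\frac{24027}{z{\left(-105 \right)}} - \frac{23071}{x{\left(-205,139 \right)}} = \frac{24027}{-96 - -105} - \frac{23071}{- \frac{92}{139} + \frac{1}{72} \cdot 139} = \frac{24027}{-96 + 105} - \frac{23071}{\left(-92\right) \frac{1}{139} + \frac{139}{72}} = \frac{24027}{9} - \frac{23071}{- \frac{92}{139} + \frac{139}{72}} = 24027 \cdot \frac{1}{9} - \frac{23071}{\frac{12697}{10008}} = \frac{8009}{3} - \frac{230894568}{12697} = - \frac{590993431}{38091}$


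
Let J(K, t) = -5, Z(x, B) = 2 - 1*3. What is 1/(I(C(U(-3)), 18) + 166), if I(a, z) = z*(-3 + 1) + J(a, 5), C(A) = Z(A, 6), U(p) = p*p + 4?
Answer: 1/125 ≈ 0.0080000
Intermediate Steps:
Z(x, B) = -1 (Z(x, B) = 2 - 3 = -1)
U(p) = 4 + p² (U(p) = p² + 4 = 4 + p²)
C(A) = -1
I(a, z) = -5 - 2*z (I(a, z) = z*(-3 + 1) - 5 = z*(-2) - 5 = -2*z - 5 = -5 - 2*z)
1/(I(C(U(-3)), 18) + 166) = 1/((-5 - 2*18) + 166) = 1/((-5 - 36) + 166) = 1/(-41 + 166) = 1/125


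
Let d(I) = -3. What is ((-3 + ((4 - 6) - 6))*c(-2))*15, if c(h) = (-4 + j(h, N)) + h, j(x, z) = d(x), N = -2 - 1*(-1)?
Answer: 1485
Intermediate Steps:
N = -1 (N = -2 + 1 = -1)
j(x, z) = -3
c(h) = -7 + h (c(h) = (-4 - 3) + h = -7 + h)
((-3 + ((4 - 6) - 6))*c(-2))*15 = ((-3 + ((4 - 6) - 6))*(-7 - 2))*15 = ((-3 + (-2 - 6))*(-9))*15 = ((-3 - 8)*(-9))*15 = -11*(-9)*15 = 99*15 = 1485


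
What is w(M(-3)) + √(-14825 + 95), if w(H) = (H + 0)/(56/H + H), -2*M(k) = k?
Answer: 9/233 + I*√14730 ≈ 0.038627 + 121.37*I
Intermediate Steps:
M(k) = -k/2
w(H) = H/(H + 56/H)
w(M(-3)) + √(-14825 + 95) = (-½*(-3))²/(56 + (-½*(-3))²) + √(-14825 + 95) = (3/2)²/(56 + (3/2)²) + √(-14730) = 9/(4*(56 + 9/4)) + I*√14730 = 9/(4*(233/4)) + I*√14730 = (9/4)*(4/233) + I*√14730 = 9/233 + I*√14730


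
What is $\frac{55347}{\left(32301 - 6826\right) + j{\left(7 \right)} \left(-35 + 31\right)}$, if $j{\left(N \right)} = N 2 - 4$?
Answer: $\frac{55347}{25435} \approx 2.176$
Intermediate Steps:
$j{\left(N \right)} = -4 + 2 N$ ($j{\left(N \right)} = 2 N - 4 = -4 + 2 N$)
$\frac{55347}{\left(32301 - 6826\right) + j{\left(7 \right)} \left(-35 + 31\right)} = \frac{55347}{\left(32301 - 6826\right) + \left(-4 + 2 \cdot 7\right) \left(-35 + 31\right)} = \frac{55347}{25475 + \left(-4 + 14\right) \left(-4\right)} = \frac{55347}{25475 + 10 \left(-4\right)} = \frac{55347}{25475 - 40} = \frac{55347}{25435}$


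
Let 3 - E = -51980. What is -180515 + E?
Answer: -128532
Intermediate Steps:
E = 51983 (E = 3 - 1*(-51980) = 3 + 51980 = 51983)
-180515 + E = -180515 + 51983 = -128532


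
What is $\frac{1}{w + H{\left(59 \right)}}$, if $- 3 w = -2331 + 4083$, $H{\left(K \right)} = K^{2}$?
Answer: $\frac{1}{2897} \approx 0.00034518$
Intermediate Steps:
$w = -584$ ($w = - \frac{-2331 + 4083}{3} = \left(- \frac{1}{3}\right) 1752 = -584$)
$\frac{1}{w + H{\left(59 \right)}} = \frac{1}{-584 + 59^{2}} = \frac{1}{-584 + 3481} = \frac{1}{2897}$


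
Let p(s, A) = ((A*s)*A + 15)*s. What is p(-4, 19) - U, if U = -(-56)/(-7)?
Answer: 5724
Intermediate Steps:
U = -8 (U = -(-56)*(-1)/7 = -8*1 = -8)
p(s, A) = s*(15 + s*A**2) (p(s, A) = (s*A**2 + 15)*s = (15 + s*A**2)*s = s*(15 + s*A**2))
p(-4, 19) - U = -4*(15 - 4*19**2) - 1*(-8) = -4*(15 - 4*361) + 8 = -4*(15 - 1444) + 8 = -4*(-1429) + 8 = 5716 + 8 = 5724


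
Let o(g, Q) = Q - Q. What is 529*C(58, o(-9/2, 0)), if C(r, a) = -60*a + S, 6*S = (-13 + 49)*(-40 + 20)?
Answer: -63480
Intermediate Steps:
o(g, Q) = 0
S = -120 (S = ((-13 + 49)*(-40 + 20))/6 = (36*(-20))/6 = (⅙)*(-720) = -120)
C(r, a) = -120 - 60*a (C(r, a) = -60*a - 120 = -120 - 60*a)
529*C(58, o(-9/2, 0)) = 529*(-120 - 60*0) = 529*(-120 + 0) = 529*(-120) = -63480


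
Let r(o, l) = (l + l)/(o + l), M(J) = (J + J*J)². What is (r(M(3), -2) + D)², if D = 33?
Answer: 5480281/5041 ≈ 1087.1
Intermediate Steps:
M(J) = (J + J²)²
r(o, l) = 2*l/(l + o) (r(o, l) = (2*l)/(l + o) = 2*l/(l + o))
(r(M(3), -2) + D)² = (2*(-2)/(-2 + 3²*(1 + 3)²) + 33)² = (2*(-2)/(-2 + 9*4²) + 33)² = (2*(-2)/(-2 + 9*16) + 33)² = (2*(-2)/(-2 + 144) + 33)² = (2*(-2)/142 + 33)² = (2*(-2)*(1/142) + 33)² = (-2/71 + 33)² = (2341/71)² = 5480281/5041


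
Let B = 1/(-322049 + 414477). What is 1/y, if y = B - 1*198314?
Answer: -92428/18329766391 ≈ -5.0425e-6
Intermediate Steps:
B = 1/92428 ≈ 1.0819e-5
y = -18329766391/92428 (y = 1/92428 - 1*198314 = 1/92428 - 198314 = -18329766391/92428 ≈ -1.9831e+5)
1/y = 1/(-18329766391/92428) = -92428/18329766391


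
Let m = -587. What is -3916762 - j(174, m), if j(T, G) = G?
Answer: -3916175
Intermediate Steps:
-3916762 - j(174, m) = -3916762 - 1*(-587) = -3916762 + 587 = -3916175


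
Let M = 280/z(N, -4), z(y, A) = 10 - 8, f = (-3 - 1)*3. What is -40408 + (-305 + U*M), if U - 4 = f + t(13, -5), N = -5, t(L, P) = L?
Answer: -40013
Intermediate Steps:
f = -12 (f = -4*3 = -12)
z(y, A) = 2
U = 5 (U = 4 + (-12 + 13) = 4 + 1 = 5)
M = 140 (M = 280/2 = 280*(½) = 140)
-40408 + (-305 + U*M) = -40408 + (-305 + 5*140) = -40408 + (-305 + 700) = -40408 + 395 = -40013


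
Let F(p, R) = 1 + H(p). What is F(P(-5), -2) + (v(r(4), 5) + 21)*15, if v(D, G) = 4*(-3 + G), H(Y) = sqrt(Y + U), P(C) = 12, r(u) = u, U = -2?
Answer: 436 + sqrt(10) ≈ 439.16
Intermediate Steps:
H(Y) = sqrt(-2 + Y) (H(Y) = sqrt(Y - 2) = sqrt(-2 + Y))
v(D, G) = -12 + 4*G
F(p, R) = 1 + sqrt(-2 + p)
F(P(-5), -2) + (v(r(4), 5) + 21)*15 = (1 + sqrt(-2 + 12)) + ((-12 + 4*5) + 21)*15 = (1 + sqrt(10)) + ((-12 + 20) + 21)*15 = (1 + sqrt(10)) + (8 + 21)*15 = (1 + sqrt(10)) + 29*15 = (1 + sqrt(10)) + 435 = 436 + sqrt(10)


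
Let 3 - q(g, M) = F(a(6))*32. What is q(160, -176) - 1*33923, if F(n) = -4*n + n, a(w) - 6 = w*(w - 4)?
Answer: -32192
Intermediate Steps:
a(w) = 6 + w*(-4 + w) (a(w) = 6 + w*(w - 4) = 6 + w*(-4 + w))
F(n) = -3*n
q(g, M) = 1731 (q(g, M) = 3 - (-3*(6 + 6**2 - 4*6))*32 = 3 - (-3*(6 + 36 - 24))*32 = 3 - (-3*18)*32 = 3 - (-54)*32 = 3 - 1*(-1728) = 3 + 1728 = 1731)
q(160, -176) - 1*33923 = 1731 - 1*33923 = 1731 - 33923 = -32192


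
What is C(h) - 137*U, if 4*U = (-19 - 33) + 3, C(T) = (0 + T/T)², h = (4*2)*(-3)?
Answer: 6717/4 ≈ 1679.3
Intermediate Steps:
h = -24 (h = 8*(-3) = -24)
C(T) = 1 (C(T) = (0 + 1)² = 1² = 1)
U = -49/4 (U = ((-19 - 33) + 3)/4 = (-52 + 3)/4 = (¼)*(-49) = -49/4 ≈ -12.250)
C(h) - 137*U = 1 - 137*(-49/4) = 1 + 6713/4 = 6717/4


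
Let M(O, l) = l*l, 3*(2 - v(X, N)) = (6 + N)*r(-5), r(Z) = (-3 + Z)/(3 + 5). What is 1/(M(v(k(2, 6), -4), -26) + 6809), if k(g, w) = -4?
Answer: 1/7485 ≈ 0.00013360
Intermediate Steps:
r(Z) = -3/8 + Z/8 (r(Z) = (-3 + Z)/8 = (-3 + Z)*(⅛) = -3/8 + Z/8)
v(X, N) = 4 + N/3 (v(X, N) = 2 - (6 + N)*(-3/8 + (⅛)*(-5))/3 = 2 - (6 + N)*(-3/8 - 5/8)/3 = 2 - (6 + N)*(-1)/3 = 2 - (-6 - N)/3 = 2 + (2 + N/3) = 4 + N/3)
M(O, l) = l²
1/(M(v(k(2, 6), -4), -26) + 6809) = 1/((-26)² + 6809) = 1/(676 + 6809) = 1/7485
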